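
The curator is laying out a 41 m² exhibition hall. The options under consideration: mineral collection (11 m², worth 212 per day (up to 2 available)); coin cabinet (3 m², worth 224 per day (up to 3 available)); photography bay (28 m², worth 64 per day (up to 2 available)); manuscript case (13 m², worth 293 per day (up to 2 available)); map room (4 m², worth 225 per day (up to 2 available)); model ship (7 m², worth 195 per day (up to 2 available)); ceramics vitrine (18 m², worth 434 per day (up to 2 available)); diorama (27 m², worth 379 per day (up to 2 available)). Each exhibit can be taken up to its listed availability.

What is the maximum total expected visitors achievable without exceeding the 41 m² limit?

Density check — coin cabinet 74.67, map room 56.25, model ship 27.86 are the best per m².
A density-first pass picks 3×coin cabinet + 2×map room + 2×model ship — 1512 at 31 m².
Dropping 2×model ship frees 14 m²; slotting in mineral collection + manuscript case (24 m²) lifts the total to 1627 at 41 m².
That's the maximum — no swap from here does better than 1627.

1627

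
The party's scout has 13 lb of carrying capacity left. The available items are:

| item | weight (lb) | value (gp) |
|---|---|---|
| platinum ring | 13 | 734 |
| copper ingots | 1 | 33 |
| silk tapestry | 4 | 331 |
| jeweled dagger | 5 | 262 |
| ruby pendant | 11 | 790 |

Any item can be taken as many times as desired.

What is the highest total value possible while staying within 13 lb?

1026

Copper ingots + 3×silk tapestry uses 13 of the 13 lb and totals 1026.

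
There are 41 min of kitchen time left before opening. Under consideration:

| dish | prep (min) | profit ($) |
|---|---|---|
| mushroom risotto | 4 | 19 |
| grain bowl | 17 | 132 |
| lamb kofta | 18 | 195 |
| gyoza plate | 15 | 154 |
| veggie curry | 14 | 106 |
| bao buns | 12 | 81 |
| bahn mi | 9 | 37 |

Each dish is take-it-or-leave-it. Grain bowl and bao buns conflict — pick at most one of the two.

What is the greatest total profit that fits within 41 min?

368

Mushroom risotto + lamb kofta + gyoza plate uses 37 of the 41 min and totals 368.
Nothing else feasible within 41 min beats 368.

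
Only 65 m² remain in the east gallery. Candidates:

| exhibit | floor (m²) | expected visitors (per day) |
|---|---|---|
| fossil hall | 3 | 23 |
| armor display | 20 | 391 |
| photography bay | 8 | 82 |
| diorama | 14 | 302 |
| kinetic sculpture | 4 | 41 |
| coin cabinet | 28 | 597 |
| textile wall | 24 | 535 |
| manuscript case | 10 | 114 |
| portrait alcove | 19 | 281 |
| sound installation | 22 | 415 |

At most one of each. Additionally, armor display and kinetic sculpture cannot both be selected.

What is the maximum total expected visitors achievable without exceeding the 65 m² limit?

Diorama + coin cabinet + sound installation uses 64 of the 65 m² and totals 1314.
Runner-up fossil hall + armor display + diorama + coin cabinet tops out at 1313.

1314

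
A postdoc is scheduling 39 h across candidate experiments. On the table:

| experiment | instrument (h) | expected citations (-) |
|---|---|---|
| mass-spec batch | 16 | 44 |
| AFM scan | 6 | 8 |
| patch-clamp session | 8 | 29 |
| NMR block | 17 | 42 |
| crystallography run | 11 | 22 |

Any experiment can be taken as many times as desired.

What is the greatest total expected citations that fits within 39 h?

AFM scan + 4×patch-clamp session uses 38 of the 39 h and totals 124.

124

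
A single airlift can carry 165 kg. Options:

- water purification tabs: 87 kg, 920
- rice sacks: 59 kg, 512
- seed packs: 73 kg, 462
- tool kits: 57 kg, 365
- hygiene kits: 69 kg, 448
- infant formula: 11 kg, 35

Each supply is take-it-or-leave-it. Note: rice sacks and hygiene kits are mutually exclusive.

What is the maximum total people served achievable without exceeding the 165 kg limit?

The ratio ordering already packs tightly: water purification tabs + rice sacks + infant formula, 157 kg, 1467.

1467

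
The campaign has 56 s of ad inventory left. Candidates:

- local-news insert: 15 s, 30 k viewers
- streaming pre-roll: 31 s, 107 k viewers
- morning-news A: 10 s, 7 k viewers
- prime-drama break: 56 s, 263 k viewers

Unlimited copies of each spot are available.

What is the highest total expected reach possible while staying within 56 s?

The ratio ordering already packs tightly: prime-drama break, 56 s, 263.

263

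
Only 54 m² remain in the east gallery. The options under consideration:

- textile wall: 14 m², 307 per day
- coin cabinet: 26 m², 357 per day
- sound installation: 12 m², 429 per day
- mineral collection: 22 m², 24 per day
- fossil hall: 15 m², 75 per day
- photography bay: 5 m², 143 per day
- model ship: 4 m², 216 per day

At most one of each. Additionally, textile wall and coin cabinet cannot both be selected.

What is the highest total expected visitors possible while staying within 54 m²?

By expected visitors per m²: model ship 54.00, sound installation 35.75, photography bay 28.60, textile wall 21.93 lead.
Best packing: textile wall + sound installation + fossil hall + photography bay + model ship — 50 m², 1170 total.

1170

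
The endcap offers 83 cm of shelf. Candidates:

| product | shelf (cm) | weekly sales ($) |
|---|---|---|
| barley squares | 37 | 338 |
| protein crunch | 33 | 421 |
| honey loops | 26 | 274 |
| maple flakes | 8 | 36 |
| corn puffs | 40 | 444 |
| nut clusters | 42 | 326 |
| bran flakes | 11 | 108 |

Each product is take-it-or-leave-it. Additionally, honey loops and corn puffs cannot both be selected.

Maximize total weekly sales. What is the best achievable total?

901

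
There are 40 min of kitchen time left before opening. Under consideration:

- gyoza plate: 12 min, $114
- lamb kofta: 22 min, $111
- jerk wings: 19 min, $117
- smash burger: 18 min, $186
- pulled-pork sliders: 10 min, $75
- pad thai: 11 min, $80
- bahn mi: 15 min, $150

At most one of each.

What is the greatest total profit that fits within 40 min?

375

A density-first pass picks smash burger + bahn mi — 336 at 33 min.
The 15 min tied up in bahn mi is better spent on gyoza plate + pulled-pork sliders — total rises to 375 (40 min).
Runner-up gyoza plate + pad thai + bahn mi tops out at 344.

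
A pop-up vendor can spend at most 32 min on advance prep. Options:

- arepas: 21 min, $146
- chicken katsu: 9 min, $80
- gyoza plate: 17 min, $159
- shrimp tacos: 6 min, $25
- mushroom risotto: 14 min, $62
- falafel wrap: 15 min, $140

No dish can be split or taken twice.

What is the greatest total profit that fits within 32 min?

299

Density check — gyoza plate 9.35, falafel wrap 9.33, chicken katsu 8.89, arepas 6.95 are the best per min.
Gyoza plate + falafel wrap uses 32 of the 32 min and totals 299.
Next best is chicken katsu + gyoza plate + shrimp tacos at 264 (32 min) — short by 35.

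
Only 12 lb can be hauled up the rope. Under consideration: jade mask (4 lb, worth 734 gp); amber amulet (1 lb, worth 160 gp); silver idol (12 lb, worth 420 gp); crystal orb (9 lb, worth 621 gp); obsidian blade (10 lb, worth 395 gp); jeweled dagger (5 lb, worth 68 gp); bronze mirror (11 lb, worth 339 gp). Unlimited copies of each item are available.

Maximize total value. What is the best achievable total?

By value per lb: jade mask 183.50, amber amulet 160.00, crystal orb 69.00 lead.
Best packing: 3×jade mask — 12 lb, 2202 total.

2202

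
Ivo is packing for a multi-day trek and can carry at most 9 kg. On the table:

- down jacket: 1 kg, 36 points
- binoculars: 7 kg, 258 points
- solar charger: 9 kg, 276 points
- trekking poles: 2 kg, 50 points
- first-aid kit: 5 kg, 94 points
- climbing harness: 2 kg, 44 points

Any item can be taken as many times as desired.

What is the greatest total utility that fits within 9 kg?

By utility per kg: binoculars 36.86, down jacket 36.00, solar charger 30.67 lead.
Best packing: 2×down jacket + binoculars — 9 kg, 330 total.

330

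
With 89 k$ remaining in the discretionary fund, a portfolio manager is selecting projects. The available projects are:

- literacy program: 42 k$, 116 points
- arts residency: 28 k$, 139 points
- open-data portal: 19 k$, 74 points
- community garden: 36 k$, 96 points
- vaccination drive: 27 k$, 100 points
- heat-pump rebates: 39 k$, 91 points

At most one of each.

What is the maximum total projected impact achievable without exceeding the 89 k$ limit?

329

By projected impact per k$: arts residency 4.96, open-data portal 3.89, vaccination drive 3.70, literacy program 2.76 lead.
Filling by ratio: arts residency + open-data portal + vaccination drive for 313, with 15 k$ left unused.
Dropping vaccination drive frees 27 k$; slotting in literacy program (42 k$) lifts the total to 329 at 89 k$.
Next best is arts residency + open-data portal + vaccination drive at 313 (74 k$) — short by 16.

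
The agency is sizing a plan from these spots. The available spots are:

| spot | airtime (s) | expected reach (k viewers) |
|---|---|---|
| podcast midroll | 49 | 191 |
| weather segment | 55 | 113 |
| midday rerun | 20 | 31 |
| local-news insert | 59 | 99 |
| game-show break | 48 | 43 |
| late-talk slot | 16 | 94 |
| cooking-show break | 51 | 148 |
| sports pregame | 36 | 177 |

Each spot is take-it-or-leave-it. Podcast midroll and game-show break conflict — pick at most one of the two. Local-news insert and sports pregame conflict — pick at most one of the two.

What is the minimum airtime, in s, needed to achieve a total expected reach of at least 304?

Look for the lowest-airtime combination reaching 304.
Taking podcast midroll + midday rerun + late-talk slot gives 316 (≥ 304) for 85 s.
Any bundle with less than 85 s falls short of 304.

85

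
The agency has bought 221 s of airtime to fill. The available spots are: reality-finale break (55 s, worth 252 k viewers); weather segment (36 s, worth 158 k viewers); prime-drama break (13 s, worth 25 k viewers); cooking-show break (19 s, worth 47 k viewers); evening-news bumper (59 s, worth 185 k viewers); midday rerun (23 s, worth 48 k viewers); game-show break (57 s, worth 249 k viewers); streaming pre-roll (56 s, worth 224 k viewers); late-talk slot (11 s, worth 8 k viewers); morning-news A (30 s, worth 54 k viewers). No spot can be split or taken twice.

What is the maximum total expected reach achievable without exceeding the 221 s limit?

Reality-finale break + weather segment + prime-drama break + game-show break + streaming pre-roll uses 217 of the 221 s and totals 908.
The closest alternative, reality-finale break + weather segment + game-show break + streaming pre-roll + late-talk slot, reaches only 891.

908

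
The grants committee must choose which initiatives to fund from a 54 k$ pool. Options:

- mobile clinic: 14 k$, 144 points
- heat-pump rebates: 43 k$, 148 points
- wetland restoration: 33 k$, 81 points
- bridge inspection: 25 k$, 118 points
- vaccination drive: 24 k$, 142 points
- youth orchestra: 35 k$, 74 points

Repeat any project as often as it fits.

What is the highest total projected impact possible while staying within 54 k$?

432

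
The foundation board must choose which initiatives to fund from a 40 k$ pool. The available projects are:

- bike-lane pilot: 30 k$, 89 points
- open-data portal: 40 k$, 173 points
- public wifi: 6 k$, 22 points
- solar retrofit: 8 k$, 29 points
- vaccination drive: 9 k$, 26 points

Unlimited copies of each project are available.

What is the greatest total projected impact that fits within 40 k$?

173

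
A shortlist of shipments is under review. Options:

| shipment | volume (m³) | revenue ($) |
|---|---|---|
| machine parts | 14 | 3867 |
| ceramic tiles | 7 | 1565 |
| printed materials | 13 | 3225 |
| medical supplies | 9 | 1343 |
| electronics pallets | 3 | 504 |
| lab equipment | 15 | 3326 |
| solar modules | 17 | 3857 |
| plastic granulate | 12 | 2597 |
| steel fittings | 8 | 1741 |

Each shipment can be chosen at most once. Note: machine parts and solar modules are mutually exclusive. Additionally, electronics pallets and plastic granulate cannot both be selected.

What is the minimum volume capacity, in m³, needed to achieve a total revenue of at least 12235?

Minimise m³ subject to total revenue ≥ 12235.
machine parts + ceramic tiles + printed materials + electronics pallets + lab equipment reaches 12487 using 52 m³.
No combination under 52 m³ hits 12235.

52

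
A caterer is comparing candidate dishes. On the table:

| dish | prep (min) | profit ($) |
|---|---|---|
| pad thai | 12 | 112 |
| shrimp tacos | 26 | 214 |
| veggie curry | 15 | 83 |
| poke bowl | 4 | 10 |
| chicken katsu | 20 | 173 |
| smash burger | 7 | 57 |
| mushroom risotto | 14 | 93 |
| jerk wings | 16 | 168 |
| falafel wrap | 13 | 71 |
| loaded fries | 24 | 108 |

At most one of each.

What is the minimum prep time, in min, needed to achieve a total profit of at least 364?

42

Minimise min subject to total profit ≥ 364.
shrimp tacos + jerk wings: 382 profit at 42 min.
Below 42 min the best achievable stays under 364.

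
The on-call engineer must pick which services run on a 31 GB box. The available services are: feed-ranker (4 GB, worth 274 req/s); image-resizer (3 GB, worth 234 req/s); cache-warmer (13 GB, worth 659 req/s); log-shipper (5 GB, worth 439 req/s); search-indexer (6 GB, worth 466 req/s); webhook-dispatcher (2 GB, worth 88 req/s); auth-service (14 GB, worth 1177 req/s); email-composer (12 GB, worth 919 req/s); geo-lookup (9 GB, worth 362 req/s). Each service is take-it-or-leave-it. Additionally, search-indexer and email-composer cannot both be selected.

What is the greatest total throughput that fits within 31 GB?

Greedy by ratio would take image-resizer + log-shipper + search-indexer + webhook-dispatcher + auth-service: 30 GB used, total 2404.
The 11 GB tied up in image-resizer and search-indexer and webhook-dispatcher is better spent on email-composer — total rises to 2535 (31 GB).
Every other selection either busts 31 GB or breaks a pairing rule or fails to beat 2535.

2535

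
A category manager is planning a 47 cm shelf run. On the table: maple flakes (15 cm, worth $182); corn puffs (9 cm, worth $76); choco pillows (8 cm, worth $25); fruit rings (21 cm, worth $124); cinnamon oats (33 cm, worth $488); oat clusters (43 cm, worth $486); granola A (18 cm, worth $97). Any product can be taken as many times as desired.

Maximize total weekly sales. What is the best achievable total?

Density check — cinnamon oats 14.79, maple flakes 12.13, oat clusters 11.30 are the best per cm.
Best packing: corn puffs + cinnamon oats — 42 cm, 564 total.

564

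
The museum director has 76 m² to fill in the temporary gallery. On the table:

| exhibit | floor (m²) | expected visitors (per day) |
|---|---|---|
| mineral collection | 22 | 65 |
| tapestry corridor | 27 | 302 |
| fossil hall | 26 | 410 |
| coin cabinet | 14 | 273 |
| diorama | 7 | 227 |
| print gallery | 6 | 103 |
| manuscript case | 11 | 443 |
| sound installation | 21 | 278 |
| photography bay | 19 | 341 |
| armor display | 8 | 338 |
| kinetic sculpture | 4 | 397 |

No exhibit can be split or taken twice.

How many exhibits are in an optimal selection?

Optimal total is 2191.
fossil hall + coin cabinet + diorama + print gallery + manuscript case + armor display + kinetic sculpture hits 2191 at 76 m².
All optima have 7 exhibits.

7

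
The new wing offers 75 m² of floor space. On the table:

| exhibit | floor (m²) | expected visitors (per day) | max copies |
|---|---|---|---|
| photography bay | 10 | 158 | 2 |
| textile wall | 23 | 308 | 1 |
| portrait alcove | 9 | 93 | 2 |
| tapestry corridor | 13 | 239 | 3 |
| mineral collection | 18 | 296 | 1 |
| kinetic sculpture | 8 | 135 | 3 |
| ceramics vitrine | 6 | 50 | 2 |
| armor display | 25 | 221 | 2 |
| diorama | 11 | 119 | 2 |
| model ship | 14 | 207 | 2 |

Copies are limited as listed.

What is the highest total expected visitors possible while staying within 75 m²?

Ranking by ratio (expected visitors/m²): tapestry corridor 18.38, kinetic sculpture 16.88, mineral collection 16.44.
A density-first pass picks photography bay + 3×tapestry corridor + 3×kinetic sculpture — 1280 at 73 m².
Replace 2×kinetic sculpture with mineral collection: the trade gains 26 net, giving 1306 at 75 m².
No other feasible combination exceeds 1306.

1306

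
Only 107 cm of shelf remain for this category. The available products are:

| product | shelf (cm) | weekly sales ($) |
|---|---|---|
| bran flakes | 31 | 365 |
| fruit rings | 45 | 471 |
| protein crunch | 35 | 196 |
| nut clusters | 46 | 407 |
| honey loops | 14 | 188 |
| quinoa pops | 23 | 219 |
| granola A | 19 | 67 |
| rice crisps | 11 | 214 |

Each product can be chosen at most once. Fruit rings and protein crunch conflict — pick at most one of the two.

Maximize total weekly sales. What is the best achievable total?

Taking bran flakes + fruit rings + honey loops + rice crisps: 101 cm used, 1238 in weekly sales.
Runner-up bran flakes + nut clusters + honey loops + rice crisps tops out at 1174.

1238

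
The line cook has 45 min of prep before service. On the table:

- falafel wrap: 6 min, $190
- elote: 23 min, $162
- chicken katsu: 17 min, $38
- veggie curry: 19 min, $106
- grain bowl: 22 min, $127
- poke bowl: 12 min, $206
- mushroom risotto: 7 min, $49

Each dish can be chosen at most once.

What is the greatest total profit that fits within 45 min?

By profit per min: falafel wrap 31.67, poke bowl 17.17, elote 7.04 lead.
The ratio ordering already packs tightly: falafel wrap + elote + poke bowl, 41 min, 558.
The closest alternative, falafel wrap + veggie curry + poke bowl + mushroom risotto, reaches only 551.

558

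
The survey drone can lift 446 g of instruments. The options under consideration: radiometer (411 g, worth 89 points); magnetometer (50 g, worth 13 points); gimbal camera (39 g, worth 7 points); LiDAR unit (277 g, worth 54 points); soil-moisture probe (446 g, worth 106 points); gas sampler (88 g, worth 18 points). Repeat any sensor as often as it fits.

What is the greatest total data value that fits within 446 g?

111

Best packing: 8×magnetometer + gimbal camera — 439 g, 111 total.
No other feasible combination exceeds 111.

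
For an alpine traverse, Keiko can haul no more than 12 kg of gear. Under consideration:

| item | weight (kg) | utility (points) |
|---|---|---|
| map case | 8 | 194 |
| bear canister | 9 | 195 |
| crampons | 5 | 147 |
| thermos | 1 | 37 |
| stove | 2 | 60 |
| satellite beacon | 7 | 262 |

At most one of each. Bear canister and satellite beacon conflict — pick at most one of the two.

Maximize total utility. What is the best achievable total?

Filling by ratio: thermos + stove + satellite beacon for 359, with 2 kg left unused.
Replace thermos and stove with crampons: the trade gains 50 net, giving 409 at 12 kg.
Runner-up thermos + stove + satellite beacon tops out at 359.

409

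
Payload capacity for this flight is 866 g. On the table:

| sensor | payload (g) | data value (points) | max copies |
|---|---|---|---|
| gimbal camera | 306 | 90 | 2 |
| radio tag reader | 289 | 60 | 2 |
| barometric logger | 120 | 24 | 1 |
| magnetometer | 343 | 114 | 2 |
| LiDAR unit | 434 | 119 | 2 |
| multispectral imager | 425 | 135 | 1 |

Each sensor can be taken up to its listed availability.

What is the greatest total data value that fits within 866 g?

254

Greedy by ratio would take barometric logger + 2×magnetometer: 806 g used, total 252.
Dropping barometric logger and 2×magnetometer frees 806 g; slotting in LiDAR unit + multispectral imager (859 g) lifts the total to 254 at 859 g.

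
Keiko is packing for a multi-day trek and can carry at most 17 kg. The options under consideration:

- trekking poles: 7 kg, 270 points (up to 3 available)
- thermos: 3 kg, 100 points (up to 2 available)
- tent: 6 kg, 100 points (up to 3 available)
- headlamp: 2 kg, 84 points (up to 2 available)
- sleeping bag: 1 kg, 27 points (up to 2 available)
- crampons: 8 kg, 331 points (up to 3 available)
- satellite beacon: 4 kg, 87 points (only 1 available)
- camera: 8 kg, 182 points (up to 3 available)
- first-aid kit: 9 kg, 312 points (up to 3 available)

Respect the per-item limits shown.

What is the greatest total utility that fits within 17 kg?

689

By utility per kg: headlamp 42.00, crampons 41.38, trekking poles 38.57 lead.
Greedy by ratio would take thermos + 2×headlamp + 2×sleeping bag + crampons: 17 kg used, total 653.
Dropping thermos and 2×headlamp and sleeping bag frees 8 kg; slotting in crampons (8 kg) lifts the total to 689 at 17 kg.
That's the maximum — no swap from here does better than 689.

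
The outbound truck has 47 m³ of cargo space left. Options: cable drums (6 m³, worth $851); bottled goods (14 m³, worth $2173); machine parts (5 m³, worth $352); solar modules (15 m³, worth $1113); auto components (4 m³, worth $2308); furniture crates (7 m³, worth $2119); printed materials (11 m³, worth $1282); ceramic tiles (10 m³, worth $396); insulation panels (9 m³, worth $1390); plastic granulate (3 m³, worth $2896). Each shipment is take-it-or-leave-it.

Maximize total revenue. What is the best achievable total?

11737

The ratio ordering already packs tightly: cable drums + bottled goods + auto components + furniture crates + insulation panels + plastic granulate, 43 m³, 11737.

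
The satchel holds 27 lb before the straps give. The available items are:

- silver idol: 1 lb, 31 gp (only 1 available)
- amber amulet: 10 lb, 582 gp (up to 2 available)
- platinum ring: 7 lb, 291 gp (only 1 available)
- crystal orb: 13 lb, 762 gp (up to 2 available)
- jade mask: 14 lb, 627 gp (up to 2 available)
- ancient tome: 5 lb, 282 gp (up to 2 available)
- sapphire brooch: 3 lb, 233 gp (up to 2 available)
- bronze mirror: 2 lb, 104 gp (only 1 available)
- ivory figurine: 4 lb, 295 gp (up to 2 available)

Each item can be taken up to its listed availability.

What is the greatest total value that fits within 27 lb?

1818

Density check — sapphire brooch 77.67, ivory figurine 73.75, crystal orb 58.62, amber amulet 58.20 are the best per lb.
Crystal orb + 2×sapphire brooch + 2×ivory figurine uses 27 of the 27 lb and totals 1818.
No other feasible combination exceeds 1818.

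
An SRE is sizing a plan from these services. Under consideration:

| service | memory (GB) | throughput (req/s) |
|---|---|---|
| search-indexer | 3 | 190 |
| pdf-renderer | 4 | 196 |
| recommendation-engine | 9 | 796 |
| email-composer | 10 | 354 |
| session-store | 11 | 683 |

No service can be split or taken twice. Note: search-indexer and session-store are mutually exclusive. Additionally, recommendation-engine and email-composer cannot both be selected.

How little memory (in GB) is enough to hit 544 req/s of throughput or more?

9

Minimise GB subject to total throughput ≥ 544.
recommendation-engine: 796 throughput at 9 GB.
Below 9 GB the best achievable stays under 544.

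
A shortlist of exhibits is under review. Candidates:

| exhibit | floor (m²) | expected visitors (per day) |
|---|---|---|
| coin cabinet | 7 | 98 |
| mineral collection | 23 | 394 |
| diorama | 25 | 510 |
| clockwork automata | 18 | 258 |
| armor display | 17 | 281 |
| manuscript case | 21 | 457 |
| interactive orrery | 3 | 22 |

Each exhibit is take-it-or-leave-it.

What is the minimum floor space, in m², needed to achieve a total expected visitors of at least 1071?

Need the lightest bundle worth ≥ 1071.
Taking coin cabinet + diorama + manuscript case + interactive orrery gives 1087 (≥ 1071) for 56 m².
Any bundle with less than 56 m² falls short of 1071.

56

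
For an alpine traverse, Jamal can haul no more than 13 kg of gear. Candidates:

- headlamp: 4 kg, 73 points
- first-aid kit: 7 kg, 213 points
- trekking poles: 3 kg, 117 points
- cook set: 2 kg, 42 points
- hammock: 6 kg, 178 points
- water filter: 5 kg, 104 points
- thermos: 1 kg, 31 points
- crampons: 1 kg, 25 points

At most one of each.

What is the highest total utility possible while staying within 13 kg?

A density-first pass picks first-aid kit + trekking poles + thermos + crampons — 386 at 12 kg.
Dropping crampons frees 1 kg; slotting in cook set (2 kg) lifts the total to 403 at 13 kg.

403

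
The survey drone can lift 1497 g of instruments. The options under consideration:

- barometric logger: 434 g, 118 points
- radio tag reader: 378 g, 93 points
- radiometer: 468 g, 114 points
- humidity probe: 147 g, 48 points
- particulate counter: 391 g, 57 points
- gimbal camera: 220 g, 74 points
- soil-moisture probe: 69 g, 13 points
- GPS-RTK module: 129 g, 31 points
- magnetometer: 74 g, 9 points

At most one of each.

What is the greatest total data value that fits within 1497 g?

398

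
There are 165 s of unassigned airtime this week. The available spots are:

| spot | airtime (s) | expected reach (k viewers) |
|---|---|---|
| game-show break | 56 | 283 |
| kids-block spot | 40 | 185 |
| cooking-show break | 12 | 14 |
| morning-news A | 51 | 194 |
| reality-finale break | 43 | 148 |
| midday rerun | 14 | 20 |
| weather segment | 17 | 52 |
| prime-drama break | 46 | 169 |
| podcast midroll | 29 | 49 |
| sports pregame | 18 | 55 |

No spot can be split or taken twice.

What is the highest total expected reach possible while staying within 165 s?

717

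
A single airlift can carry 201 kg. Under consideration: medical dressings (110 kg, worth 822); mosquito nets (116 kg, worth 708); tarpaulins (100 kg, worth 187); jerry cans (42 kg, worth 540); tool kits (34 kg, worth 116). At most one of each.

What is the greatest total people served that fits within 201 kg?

The ratio ordering already packs tightly: medical dressings + jerry cans + tool kits, 186 kg, 1478.

1478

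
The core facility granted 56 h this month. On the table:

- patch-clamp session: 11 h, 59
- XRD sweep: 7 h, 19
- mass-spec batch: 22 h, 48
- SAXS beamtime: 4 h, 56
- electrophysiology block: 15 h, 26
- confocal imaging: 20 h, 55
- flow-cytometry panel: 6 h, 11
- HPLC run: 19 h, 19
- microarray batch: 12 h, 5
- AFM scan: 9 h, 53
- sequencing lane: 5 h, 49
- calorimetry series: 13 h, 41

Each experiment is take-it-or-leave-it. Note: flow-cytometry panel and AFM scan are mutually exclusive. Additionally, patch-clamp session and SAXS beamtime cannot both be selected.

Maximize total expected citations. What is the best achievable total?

254

SAXS beamtime + confocal imaging + AFM scan + sequencing lane + calorimetry series uses 51 of the 56 h and totals 254.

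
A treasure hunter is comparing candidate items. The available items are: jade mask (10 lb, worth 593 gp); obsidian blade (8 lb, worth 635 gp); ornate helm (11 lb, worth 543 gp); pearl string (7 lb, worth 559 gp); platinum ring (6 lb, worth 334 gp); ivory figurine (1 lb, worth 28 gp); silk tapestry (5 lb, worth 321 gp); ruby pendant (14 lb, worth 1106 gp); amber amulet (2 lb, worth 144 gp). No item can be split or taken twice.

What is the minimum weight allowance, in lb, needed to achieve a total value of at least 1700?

Minimise lb subject to total value ≥ 1700.
obsidian blade + ruby pendant: 1741 value at 22 lb.
Any bundle with less than 22 lb falls short of 1700.

22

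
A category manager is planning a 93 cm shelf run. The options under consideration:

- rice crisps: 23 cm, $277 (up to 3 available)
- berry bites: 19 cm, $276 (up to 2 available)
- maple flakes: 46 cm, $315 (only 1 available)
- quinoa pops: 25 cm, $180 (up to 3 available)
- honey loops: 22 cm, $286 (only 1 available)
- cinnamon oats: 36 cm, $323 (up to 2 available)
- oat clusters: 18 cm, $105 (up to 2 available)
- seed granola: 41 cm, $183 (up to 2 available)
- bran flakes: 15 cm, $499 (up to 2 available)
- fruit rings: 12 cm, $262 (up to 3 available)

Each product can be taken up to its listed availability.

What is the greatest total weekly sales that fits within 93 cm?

2074

Density check — bran flakes 33.27, fruit rings 21.83, berry bites 14.53, honey loops 13.00 are the best per cm.
Filling by ratio: berry bites + 2×bran flakes + 3×fruit rings for 2060, with 8 cm left unused.
Replace fruit rings with berry bites: the trade gains 14 net, giving 2074 at 92 cm.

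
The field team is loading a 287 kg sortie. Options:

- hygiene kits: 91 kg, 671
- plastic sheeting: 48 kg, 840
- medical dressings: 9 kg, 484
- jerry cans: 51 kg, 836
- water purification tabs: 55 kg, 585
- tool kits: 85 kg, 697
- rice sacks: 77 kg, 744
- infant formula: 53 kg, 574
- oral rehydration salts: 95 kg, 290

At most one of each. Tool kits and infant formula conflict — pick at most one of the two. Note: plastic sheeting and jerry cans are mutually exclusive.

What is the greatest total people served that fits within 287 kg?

By people served per kg: medical dressings 53.78, plastic sheeting 17.50, jerry cans 16.39 lead.
Best packing: plastic sheeting + medical dressings + water purification tabs + tool kits + rice sacks — 274 kg, 3350 total.
The closest alternative, medical dressings + jerry cans + water purification tabs + tool kits + rice sacks, reaches only 3346.

3350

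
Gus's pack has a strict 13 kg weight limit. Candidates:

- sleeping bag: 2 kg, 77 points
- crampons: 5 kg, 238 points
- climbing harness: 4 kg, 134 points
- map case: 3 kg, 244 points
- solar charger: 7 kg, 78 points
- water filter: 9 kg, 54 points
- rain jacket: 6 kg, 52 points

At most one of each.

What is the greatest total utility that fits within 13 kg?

616

Ranking by ratio (utility/kg): map case 81.33, crampons 47.60, sleeping bag 38.50.
The ratio heuristic lands on sleeping bag + crampons + map case (559) but leaves 3 kg idle.
The 2 kg tied up in sleeping bag is better spent on climbing harness — total rises to 616 (12 kg).
Runner-up sleeping bag + crampons + map case tops out at 559.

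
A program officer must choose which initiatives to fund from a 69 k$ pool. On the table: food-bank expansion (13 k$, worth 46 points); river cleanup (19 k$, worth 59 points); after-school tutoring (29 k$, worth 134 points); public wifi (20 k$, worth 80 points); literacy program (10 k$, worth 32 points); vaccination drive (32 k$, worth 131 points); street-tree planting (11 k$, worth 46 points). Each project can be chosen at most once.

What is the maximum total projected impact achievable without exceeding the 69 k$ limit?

273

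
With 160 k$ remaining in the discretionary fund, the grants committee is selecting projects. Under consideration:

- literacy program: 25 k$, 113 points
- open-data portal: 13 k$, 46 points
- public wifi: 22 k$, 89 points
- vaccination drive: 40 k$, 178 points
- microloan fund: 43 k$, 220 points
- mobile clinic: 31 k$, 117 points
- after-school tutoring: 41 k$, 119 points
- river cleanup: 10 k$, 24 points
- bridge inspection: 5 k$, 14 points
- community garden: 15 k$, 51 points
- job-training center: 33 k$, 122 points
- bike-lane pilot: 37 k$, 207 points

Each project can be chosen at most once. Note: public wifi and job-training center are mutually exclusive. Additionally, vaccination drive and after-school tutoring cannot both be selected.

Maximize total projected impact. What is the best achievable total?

769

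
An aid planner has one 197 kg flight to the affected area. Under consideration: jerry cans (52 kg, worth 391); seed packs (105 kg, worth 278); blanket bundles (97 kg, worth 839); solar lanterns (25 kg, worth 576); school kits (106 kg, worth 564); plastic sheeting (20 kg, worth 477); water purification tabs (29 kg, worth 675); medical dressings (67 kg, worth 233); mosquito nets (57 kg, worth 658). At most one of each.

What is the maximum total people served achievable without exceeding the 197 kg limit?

2777

Taking jerry cans + solar lanterns + plastic sheeting + water purification tabs + mosquito nets: 183 kg used, 2777 in people served.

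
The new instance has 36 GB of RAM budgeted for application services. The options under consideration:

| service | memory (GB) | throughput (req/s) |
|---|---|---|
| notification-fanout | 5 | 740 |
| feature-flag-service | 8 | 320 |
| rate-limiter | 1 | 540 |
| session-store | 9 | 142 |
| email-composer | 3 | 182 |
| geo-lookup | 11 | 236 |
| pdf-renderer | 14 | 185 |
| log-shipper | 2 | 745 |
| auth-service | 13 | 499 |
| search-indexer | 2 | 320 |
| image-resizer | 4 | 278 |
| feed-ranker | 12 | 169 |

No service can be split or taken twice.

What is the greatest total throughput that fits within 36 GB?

3442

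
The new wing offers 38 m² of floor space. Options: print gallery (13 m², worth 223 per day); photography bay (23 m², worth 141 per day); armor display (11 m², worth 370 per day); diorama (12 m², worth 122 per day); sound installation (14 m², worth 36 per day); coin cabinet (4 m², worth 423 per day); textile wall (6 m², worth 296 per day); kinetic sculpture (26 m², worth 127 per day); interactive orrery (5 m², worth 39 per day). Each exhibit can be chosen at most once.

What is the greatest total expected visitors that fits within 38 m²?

Density check — coin cabinet 105.75, textile wall 49.33, armor display 33.64, print gallery 17.15 are the best per m².
Best packing: print gallery + armor display + coin cabinet + textile wall — 34 m², 1312 total.
Every other selection either busts 38 m² or fails to beat 1312.

1312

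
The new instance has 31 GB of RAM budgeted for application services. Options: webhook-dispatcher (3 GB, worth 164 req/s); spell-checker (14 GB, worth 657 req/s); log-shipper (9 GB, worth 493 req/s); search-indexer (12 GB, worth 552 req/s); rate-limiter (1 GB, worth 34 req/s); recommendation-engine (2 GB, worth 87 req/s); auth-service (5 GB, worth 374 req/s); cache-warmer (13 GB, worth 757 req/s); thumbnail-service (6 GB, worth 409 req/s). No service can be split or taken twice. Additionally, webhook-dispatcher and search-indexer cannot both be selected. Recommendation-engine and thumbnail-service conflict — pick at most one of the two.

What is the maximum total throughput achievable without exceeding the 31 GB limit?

1823

Ranking by ratio (throughput/GB): auth-service 74.80, thumbnail-service 68.17, cache-warmer 58.23, log-shipper 54.78.
Webhook-dispatcher + log-shipper + cache-warmer + thumbnail-service uses 31 of the 31 GB and totals 1823.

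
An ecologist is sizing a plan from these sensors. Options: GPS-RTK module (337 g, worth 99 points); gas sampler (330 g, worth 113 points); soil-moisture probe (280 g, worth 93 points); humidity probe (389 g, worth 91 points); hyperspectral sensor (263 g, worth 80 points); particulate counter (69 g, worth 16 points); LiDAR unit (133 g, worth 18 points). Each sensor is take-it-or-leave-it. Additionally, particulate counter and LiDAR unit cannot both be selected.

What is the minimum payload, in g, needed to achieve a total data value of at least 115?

399

Need the lightest bundle worth ≥ 115.
Taking gas sampler + particulate counter gives 129 (≥ 115) for 399 g.
Below 399 g the best achievable stays under 115.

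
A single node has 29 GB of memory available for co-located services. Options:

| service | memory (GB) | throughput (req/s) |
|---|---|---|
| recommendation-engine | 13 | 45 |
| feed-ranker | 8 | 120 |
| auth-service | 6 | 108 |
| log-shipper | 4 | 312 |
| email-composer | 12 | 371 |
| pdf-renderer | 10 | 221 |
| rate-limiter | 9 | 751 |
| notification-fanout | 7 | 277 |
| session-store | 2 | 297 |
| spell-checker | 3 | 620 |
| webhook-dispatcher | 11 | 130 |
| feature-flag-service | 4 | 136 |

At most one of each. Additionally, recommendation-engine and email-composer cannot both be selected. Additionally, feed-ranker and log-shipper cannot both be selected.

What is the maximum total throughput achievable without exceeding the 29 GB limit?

Best packing: log-shipper + rate-limiter + notification-fanout + session-store + spell-checker + feature-flag-service — 29 GB, 2393 total.
No other feasible combination exceeds 2393.

2393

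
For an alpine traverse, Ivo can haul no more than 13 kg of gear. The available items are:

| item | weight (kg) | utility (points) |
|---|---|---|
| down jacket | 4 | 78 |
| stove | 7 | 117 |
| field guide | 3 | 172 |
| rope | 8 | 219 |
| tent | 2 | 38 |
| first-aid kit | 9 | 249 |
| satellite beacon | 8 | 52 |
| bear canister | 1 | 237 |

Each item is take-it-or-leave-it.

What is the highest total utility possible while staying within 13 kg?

The ratio ordering already packs tightly: field guide + first-aid kit + bear canister, 13 kg, 658.

658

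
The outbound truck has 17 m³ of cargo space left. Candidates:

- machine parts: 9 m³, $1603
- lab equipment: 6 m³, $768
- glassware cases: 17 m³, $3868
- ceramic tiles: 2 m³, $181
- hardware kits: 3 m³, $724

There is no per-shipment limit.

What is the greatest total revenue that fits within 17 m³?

A density-first pass picks ceramic tiles + 5×hardware kits — 3801 at 17 m³.
Dropping ceramic tiles and 5×hardware kits frees 17 m³; slotting in glassware cases (17 m³) lifts the total to 3868 at 17 m³.

3868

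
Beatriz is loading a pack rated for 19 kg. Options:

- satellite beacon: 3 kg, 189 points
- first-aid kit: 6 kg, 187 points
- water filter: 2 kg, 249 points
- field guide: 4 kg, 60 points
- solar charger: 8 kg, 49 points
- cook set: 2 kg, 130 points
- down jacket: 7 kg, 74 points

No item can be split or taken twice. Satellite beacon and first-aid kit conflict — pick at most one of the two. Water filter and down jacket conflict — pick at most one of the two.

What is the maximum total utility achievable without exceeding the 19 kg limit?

By utility per kg: water filter 124.50, cook set 65.00, satellite beacon 63.00 lead.
Taking satellite beacon + water filter + field guide + solar charger + cook set: 19 kg used, 677 in utility.
The closest alternative, satellite beacon + water filter + field guide + cook set, reaches only 628.

677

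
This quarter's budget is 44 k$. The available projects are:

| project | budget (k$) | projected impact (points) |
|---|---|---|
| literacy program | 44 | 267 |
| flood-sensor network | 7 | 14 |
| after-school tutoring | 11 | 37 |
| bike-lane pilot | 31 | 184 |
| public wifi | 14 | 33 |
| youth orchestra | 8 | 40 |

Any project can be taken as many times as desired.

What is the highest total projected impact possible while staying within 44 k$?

267

Taking literacy program: 44 k$ used, 267 in projected impact.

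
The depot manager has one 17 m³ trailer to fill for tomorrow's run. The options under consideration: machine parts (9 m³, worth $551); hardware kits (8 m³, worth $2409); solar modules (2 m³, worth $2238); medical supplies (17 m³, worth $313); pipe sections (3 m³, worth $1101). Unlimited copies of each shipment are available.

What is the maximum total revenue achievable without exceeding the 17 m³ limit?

17904

By revenue per m³: solar modules 1119.00, pipe sections 367.00, hardware kits 301.12 lead.
8×solar modules uses 16 of the 17 m³ and totals 17904.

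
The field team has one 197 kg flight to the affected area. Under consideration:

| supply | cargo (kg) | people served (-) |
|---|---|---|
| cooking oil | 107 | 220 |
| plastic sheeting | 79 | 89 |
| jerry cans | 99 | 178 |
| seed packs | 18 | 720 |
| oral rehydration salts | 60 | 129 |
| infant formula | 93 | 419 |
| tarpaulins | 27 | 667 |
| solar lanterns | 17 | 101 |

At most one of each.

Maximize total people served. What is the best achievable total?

1907

By people served per kg: seed packs 40.00, tarpaulins 24.70, solar lanterns 5.94 lead.
Seed packs + infant formula + tarpaulins + solar lanterns uses 155 of the 197 kg and totals 1907.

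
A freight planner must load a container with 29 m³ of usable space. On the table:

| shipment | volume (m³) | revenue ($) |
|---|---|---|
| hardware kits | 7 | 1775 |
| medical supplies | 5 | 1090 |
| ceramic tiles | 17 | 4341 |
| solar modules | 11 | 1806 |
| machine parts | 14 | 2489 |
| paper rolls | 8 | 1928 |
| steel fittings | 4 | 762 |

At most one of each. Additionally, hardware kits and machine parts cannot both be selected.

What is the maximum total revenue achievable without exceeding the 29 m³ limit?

7206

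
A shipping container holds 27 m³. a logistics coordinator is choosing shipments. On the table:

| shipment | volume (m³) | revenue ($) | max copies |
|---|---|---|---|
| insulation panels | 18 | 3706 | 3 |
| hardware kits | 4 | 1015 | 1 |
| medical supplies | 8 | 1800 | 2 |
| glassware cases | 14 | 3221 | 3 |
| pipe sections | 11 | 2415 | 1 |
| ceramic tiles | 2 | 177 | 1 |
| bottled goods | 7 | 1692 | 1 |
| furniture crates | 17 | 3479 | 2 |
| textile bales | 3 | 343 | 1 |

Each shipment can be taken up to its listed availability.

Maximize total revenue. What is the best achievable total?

6307

Ranking by ratio (revenue/m³): hardware kits 253.75, bottled goods 241.71, glassware cases 230.07.
Greedy by ratio would take hardware kits + glassware cases + ceramic tiles + bottled goods: 27 m³ used, total 6105.
The 16 m³ tied up in glassware cases and ceramic tiles is better spent on 2×medical supplies — total rises to 6307 (27 m³).
Every other selection either busts 27 m³ or exceeds an availability limit or fails to beat 6307.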